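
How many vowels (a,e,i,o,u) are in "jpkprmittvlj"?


Input string: 'jpkprmittvlj'
Operation: count vowels (a, e, i, o, u)
Scan: s[0]='j', s[1]='p', s[2]='k', s[3]='p', s[4]='r', s[5]='m', s[6]='i' (vowel), s[7]='t', s[8]='t', s[9]='v', s[10]='l', s[11]='j'
Vowels found: 1
Result: 1


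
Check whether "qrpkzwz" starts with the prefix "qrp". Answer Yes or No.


Input string: 'qrpkzwz'
Prefix to check: 'qrp'
First 3 characters of input: 'qrp'
Match: True
Result: Yes


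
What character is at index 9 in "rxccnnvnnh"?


Input string: 'rxccnnvnnh'
Operation: get character at index 9
Index mapping: s[0]='r', s[1]='x', s[2]='c', s[3]='c', s[4]='n', s[5]='n', s[6]='v', s[7]='n', s[8]='n', s[9]='h'
Result: 'h'


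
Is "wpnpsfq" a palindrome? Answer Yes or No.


Input string: 'wpnpsfq'
Reversed: 'qfspnpw'
Compare pairs: s[0]='w' vs s[6]='q' (mismatch), s[1]='p' vs s[5]='f' (mismatch), s[2]='n' vs s[4]='s' (mismatch)
Palindrome: No


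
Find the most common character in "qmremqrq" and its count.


Input: 'qmremqrq'
Operation: tally each character
Counts: 'e':1, 'm':2, 'q':3, 'r':2
Maximum: 'q' appears 3 times


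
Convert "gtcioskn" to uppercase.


Input string: 'gtcioskn'
Operation: convert each letter to uppercase
Mapping: 'g'->'G', 't'->'T', 'c'->'C', 'i'->'I', 'o'->'O', 's'->'S', 'k'->'K', 'n'->'N'
Result: GTCIOSKN


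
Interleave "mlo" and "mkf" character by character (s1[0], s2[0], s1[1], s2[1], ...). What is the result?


String 1: 'mlo'
String 2: 'mkf'
Operation: alternate characters
Pairs: 'm'+'m', 'l'+'k', 'o'+'f'
Result: mmlkof


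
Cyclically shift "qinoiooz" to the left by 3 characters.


Input: 'qinoiooz', shift = 3
Operation: split at index 3 and swap parts
Front part s[0:3] = 'qin'
Back part s[3:] = 'oiooz'
Rotated = back + front = 'oiooz' + 'qin'
Result: oioozqin


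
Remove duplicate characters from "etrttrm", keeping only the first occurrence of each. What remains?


Input: 'etrttrm'
Operation: keep first occurrence of each character
Scan: s[0]='e' new -> keep; s[1]='t' new -> keep; s[2]='r' new -> keep; s[3]='t' seen -> skip; s[4]='t' seen -> skip; s[5]='r' seen -> skip; s[6]='m' new -> keep
Result: etrm


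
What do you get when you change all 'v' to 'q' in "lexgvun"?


Input string: 'lexgvun'
Operation: replace 'v' with 'q'
Positions of 'v': 4
After replacement: lexgqun


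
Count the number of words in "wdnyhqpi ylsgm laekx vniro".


Input string: 'wdnyhqpi ylsgm laekx vniro'
Operation: split by spaces
Words found: 'wdnyhqpi', 'ylsgm', 'laekx', 'vniro'
Word count: 4


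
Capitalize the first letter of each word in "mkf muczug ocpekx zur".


Input string: 'mkf muczug ocpekx zur'
Operation: capitalize first letter of each word
Word transformations: 'mkf'->'Mkf', 'muczug'->'Muczug', 'ocpekx'->'Ocpekx', 'zur'->'Zur'
Result: Mkf Muczug Ocpekx Zur


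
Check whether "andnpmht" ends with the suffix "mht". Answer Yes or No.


Input string: 'andnpmht'
Suffix to check: 'mht'
Last 3 characters of input: 'mht'
Match: True
Result: Yes


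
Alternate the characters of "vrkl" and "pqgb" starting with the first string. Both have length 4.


String 1: 'vrkl'
String 2: 'pqgb'
Operation: alternate characters
Pairs: 'v'+'p', 'r'+'q', 'k'+'g', 'l'+'b'
Result: vprqkglb


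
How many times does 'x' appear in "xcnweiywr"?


Input string: 'xcnweiywr'
Target character: 'x'
Scan each position: s[0]='x'
Matches found at indices: 0
Total: 1


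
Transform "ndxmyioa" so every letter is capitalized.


Input string: 'ndxmyioa'
Operation: convert each letter to uppercase
Mapping: 'n'->'N', 'd'->'D', 'x'->'X', 'm'->'M', 'y'->'Y', 'i'->'I', 'o'->'O', 'a'->'A'
Result: NDXMYIOA


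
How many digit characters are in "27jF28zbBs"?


Input string: '27jF28zbBs'
Operation: count digit characters (0-9)
Scan: '2'(digit), '7'(digit), 'j', 'F', '2'(digit), '8'(digit), 'z', 'b', 'B', 's'
Digits found: 4
Result: 4


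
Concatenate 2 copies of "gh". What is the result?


Input string: 'gh'
Operation: repeat 2 times
Concatenation: 'gh' + 'gh'
Result: ghgh


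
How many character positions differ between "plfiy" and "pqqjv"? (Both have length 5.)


String 1: 'plfiy'
String 2: 'pqqjv'
Compare each position: pos 0: 'p'=='p', pos 1: 'l'!='q', pos 2: 'f'!='q', pos 3: 'i'!='j', pos 4: 'y'!='v'
Differing positions: 4
Hamming distance: 4


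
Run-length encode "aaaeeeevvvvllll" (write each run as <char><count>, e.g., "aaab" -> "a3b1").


Input: 'aaaeeeevvvvllll'
Operation: identify consecutive runs
Runs: 'aaa' -> a3, 'eeee' -> e4, 'vvvv' -> v4, 'llll' -> l4
Encoded: a3e4v4l4


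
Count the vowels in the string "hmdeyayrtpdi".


Input string: 'hmdeyayrtpdi'
Operation: count vowels (a, e, i, o, u)
Scan: s[0]='h', s[1]='m', s[2]='d', s[3]='e' (vowel), s[4]='y', s[5]='a' (vowel), s[6]='y', s[7]='r', s[8]='t', s[9]='p', s[10]='d', s[11]='i' (vowel)
Vowels found: 3
Result: 3


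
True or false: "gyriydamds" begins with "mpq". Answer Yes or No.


Input string: 'gyriydamds'
Prefix to check: 'mpq'
First 3 characters of input: 'gyr'
Match: False
Result: No


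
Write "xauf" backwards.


Input string: 'xauf'
Operation: reverse character order
Original order: 'x' -> 'a' -> 'u' -> 'f'
Reversed order: 'f' -> 'u' -> 'a' -> 'x'
Result: fuax


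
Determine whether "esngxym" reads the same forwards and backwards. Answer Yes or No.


Input string: 'esngxym'
Reversed: 'myxgnse'
Compare pairs: s[0]='e' vs s[6]='m' (mismatch), s[1]='s' vs s[5]='y' (mismatch), s[2]='n' vs s[4]='x' (mismatch)
Palindrome: No


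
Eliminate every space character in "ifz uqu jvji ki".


Input string: 'ifz uqu jvji ki'
Operation: remove all spaces
Words: 'ifz', 'uqu', 'jvji', 'ki'
Join without spaces: ifzuqujvjiki


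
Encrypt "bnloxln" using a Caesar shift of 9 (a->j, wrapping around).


Input: 'bnloxln', shift = 9
Operation: for each letter, (position + 9) mod 26
Mapping: 'b'(1+9=10)->'k', 'n'(13+9=22)->'w', 'l'(11+9=20)->'u', 'o'(14+9=23)->'x', 'x'(23+9=32, 32 mod 26=6)->'g', 'l'(11+9=20)->'u', 'n'(13+9=22)->'w'
Result: kwuxguw


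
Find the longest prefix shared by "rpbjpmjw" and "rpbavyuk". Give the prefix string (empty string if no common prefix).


String 1: 'rpbjpmjw'
String 2: 'rpbavyuk'
Compare position by position:
pos 0: 'r' vs 'r' match
pos 1: 'p' vs 'p' match
pos 2: 'b' vs 'b' match
pos 3: 'j' vs 'a' differ -> stop
Longest common prefix: "rpb" (length 3)


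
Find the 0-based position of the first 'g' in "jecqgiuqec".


Input string: 'jecqgiuqec'
Target: 'g'
Scanning left to right: s[0]='j', s[1]='e', s[2]='c', s[3]='q', s[4]='g'
First match at index: 4


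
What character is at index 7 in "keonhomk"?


Input string: 'keonhomk'
Operation: get character at index 7
Index mapping: s[0]='k', s[1]='e', s[2]='o', s[3]='n', s[4]='h', s[5]='o', s[6]='m', s[7]='k'
Result: 'k'


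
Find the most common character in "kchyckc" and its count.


Input: 'kchyckc'
Operation: tally each character
Counts: 'c':3, 'h':1, 'k':2, 'y':1
Maximum: 'c' appears 3 times


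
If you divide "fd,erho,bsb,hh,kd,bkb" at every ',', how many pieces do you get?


Input string: 'fd,erho,bsb,hh,kd,bkb'
Delimiter: ','
Split result: 'fd', 'erho', 'bsb', 'hh', 'kd', 'bkb'
Number of parts: 6


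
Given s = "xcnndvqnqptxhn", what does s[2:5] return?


Input string: 'xcnndvqnqptxhn'
Operation: slice [2:5]
Extract characters: s[2]='n', s[3]='n', s[4]='d'
Result: nnd


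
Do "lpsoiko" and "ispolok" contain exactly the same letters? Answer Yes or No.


String 1: 'lpsoiko' -> sorted: 'ikloops'
String 2: 'ispolok' -> sorted: 'ikloops'
Compare sorted forms: 'ikloops' == 'ikloops'
Anagram: Yes


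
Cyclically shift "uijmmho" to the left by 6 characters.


Input: 'uijmmho', shift = 6
Operation: split at index 6 and swap parts
Front part s[0:6] = 'uijmmh'
Back part s[6:] = 'o'
Rotated = back + front = 'o' + 'uijmmh'
Result: ouijmmh


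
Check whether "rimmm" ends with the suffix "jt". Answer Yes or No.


Input string: 'rimmm'
Suffix to check: 'jt'
Last 2 characters of input: 'mm'
Match: False
Result: No


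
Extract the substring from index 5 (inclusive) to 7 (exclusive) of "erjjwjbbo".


Input string: 'erjjwjbbo'
Operation: slice [5:7]
Extract characters: s[5]='j', s[6]='b'
Result: jb


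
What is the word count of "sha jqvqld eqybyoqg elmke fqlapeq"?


Input string: 'sha jqvqld eqybyoqg elmke fqlapeq'
Operation: split by spaces
Words found: 'sha', 'jqvqld', 'eqybyoqg', 'elmke', 'fqlapeq'
Word count: 5


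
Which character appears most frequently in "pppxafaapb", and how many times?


Input: 'pppxafaapb'
Operation: tally each character
Counts: 'a':3, 'b':1, 'f':1, 'p':4, 'x':1
Maximum: 'p' appears 4 times


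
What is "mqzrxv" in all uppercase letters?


Input string: 'mqzrxv'
Operation: convert each letter to uppercase
Mapping: 'm'->'M', 'q'->'Q', 'z'->'Z', 'r'->'R', 'x'->'X', 'v'->'V'
Result: MQZRXV


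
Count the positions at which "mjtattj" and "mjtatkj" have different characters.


String 1: 'mjtattj'
String 2: 'mjtatkj'
Compare each position: pos 0: 'm'=='m', pos 1: 'j'=='j', pos 2: 't'=='t', pos 3: 'a'=='a', pos 4: 't'=='t', pos 5: 't'!='k', pos 6: 'j'=='j'
Differing positions: 1
Hamming distance: 1


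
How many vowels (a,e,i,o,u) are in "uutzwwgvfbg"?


Input string: 'uutzwwgvfbg'
Operation: count vowels (a, e, i, o, u)
Scan: s[0]='u' (vowel), s[1]='u' (vowel), s[2]='t', s[3]='z', s[4]='w', s[5]='w', s[6]='g', s[7]='v', s[8]='f', s[9]='b', s[10]='g'
Vowels found: 2
Result: 2


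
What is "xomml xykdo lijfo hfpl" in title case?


Input string: 'xomml xykdo lijfo hfpl'
Operation: capitalize first letter of each word
Word transformations: 'xomml'->'Xomml', 'xykdo'->'Xykdo', 'lijfo'->'Lijfo', 'hfpl'->'Hfpl'
Result: Xomml Xykdo Lijfo Hfpl


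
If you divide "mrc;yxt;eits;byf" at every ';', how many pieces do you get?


Input string: 'mrc;yxt;eits;byf'
Delimiter: ';'
Split result: 'mrc', 'yxt', 'eits', 'byf'
Number of parts: 4


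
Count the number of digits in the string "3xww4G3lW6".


Input string: '3xww4G3lW6'
Operation: count digit characters (0-9)
Scan: '3'(digit), 'x', 'w', 'w', '4'(digit), 'G', '3'(digit), 'l', 'W', '6'(digit)
Digits found: 4
Result: 4


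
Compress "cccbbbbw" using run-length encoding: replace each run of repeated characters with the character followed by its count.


Input: 'cccbbbbw'
Operation: identify consecutive runs
Runs: 'ccc' -> c3, 'bbbb' -> b4, 'w' -> w1
Encoded: c3b4w1


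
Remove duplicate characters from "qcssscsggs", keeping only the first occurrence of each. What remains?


Input: 'qcssscsggs'
Operation: keep first occurrence of each character
Scan: s[0]='q' new -> keep; s[1]='c' new -> keep; s[2]='s' new -> keep; s[3]='s' seen -> skip; s[4]='s' seen -> skip; s[5]='c' seen -> skip; s[6]='s' seen -> skip; s[7]='g' new -> keep; s[8]='g' seen -> skip; s[9]='s' seen -> skip
Result: qcsg


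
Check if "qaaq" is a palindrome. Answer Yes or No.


Input string: 'qaaq'
Reversed: 'qaaq'
Compare pairs: s[0]='q' vs s[3]='q' (match), s[1]='a' vs s[2]='a' (match)
Palindrome: Yes


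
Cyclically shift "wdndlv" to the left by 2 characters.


Input: 'wdndlv', shift = 2
Operation: split at index 2 and swap parts
Front part s[0:2] = 'wd'
Back part s[2:] = 'ndlv'
Rotated = back + front = 'ndlv' + 'wd'
Result: ndlvwd


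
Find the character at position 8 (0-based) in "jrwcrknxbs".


Input string: 'jrwcrknxbs'
Operation: get character at index 8
Index mapping: s[0]='j', s[1]='r', s[2]='w', s[3]='c', s[4]='r', s[5]='k', s[6]='n', s[7]='x', s[8]='b'
Result: 'b'


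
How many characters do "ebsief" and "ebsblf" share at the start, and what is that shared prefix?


String 1: 'ebsief'
String 2: 'ebsblf'
Compare position by position:
pos 0: 'e' vs 'e' match
pos 1: 'b' vs 'b' match
pos 2: 's' vs 's' match
pos 3: 'i' vs 'b' differ -> stop
Longest common prefix: "ebs" (length 3)


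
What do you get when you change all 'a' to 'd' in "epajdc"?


Input string: 'epajdc'
Operation: replace 'a' with 'd'
Positions of 'a': 2
After replacement: epdjdc


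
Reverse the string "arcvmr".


Input string: 'arcvmr'
Operation: reverse character order
Original order: 'a' -> 'r' -> 'c' -> 'v' -> 'm' -> 'r'
Reversed order: 'r' -> 'm' -> 'v' -> 'c' -> 'r' -> 'a'
Result: rmvcra


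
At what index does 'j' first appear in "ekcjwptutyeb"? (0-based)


Input string: 'ekcjwptutyeb'
Target: 'j'
Scanning left to right: s[0]='e', s[1]='k', s[2]='c', s[3]='j'
First match at index: 3


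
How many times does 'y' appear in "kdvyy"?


Input string: 'kdvyy'
Target character: 'y'
Scan each position: s[3]='y', s[4]='y'
Matches found at indices: 3, 4
Total: 2


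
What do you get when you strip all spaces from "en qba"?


Input string: 'en qba'
Operation: remove all spaces
Words: 'en', 'qba'
Join without spaces: enqba


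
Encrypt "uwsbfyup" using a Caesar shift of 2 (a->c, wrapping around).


Input: 'uwsbfyup', shift = 2
Operation: for each letter, (position + 2) mod 26
Mapping: 'u'(20+2=22)->'w', 'w'(22+2=24)->'y', 's'(18+2=20)->'u', 'b'(1+2=3)->'d', 'f'(5+2=7)->'h', 'y'(24+2=26, 26 mod 26=0)->'a', 'u'(20+2=22)->'w', 'p'(15+2=17)->'r'
Result: wyudhawr


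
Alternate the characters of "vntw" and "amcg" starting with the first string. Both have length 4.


String 1: 'vntw'
String 2: 'amcg'
Operation: alternate characters
Pairs: 'v'+'a', 'n'+'m', 't'+'c', 'w'+'g'
Result: vanmtcwg


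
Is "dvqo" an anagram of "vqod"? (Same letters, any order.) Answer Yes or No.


String 1: 'vqod' -> sorted: 'doqv'
String 2: 'dvqo' -> sorted: 'doqv'
Compare sorted forms: 'doqv' == 'doqv'
Anagram: Yes


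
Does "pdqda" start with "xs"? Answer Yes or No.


Input string: 'pdqda'
Prefix to check: 'xs'
First 2 characters of input: 'pd'
Match: False
Result: No


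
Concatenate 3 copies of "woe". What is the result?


Input string: 'woe'
Operation: repeat 3 times
Concatenation: 'woe' + 'woe' + 'woe'
Result: woewoewoe


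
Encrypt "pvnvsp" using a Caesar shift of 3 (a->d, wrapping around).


Input: 'pvnvsp', shift = 3
Operation: for each letter, (position + 3) mod 26
Mapping: 'p'(15+3=18)->'s', 'v'(21+3=24)->'y', 'n'(13+3=16)->'q', 'v'(21+3=24)->'y', 's'(18+3=21)->'v', 'p'(15+3=18)->'s'
Result: syqyvs


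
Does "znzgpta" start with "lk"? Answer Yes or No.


Input string: 'znzgpta'
Prefix to check: 'lk'
First 2 characters of input: 'zn'
Match: False
Result: No


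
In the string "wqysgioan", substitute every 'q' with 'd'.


Input string: 'wqysgioan'
Operation: replace 'q' with 'd'
Positions of 'q': 1
After replacement: wdysgioan


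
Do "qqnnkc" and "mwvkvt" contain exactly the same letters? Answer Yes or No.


String 1: 'qqnnkc' -> sorted: 'cknnqq'
String 2: 'mwvkvt' -> sorted: 'kmtvvw'
Compare sorted forms: 'cknnqq' != 'kmtvvw'
Anagram: No


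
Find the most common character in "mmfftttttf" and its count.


Input: 'mmfftttttf'
Operation: tally each character
Counts: 'f':3, 'm':2, 't':5
Maximum: 't' appears 5 times


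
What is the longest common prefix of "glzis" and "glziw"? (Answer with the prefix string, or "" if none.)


String 1: 'glzis'
String 2: 'glziw'
Compare position by position:
pos 0: 'g' vs 'g' match
pos 1: 'l' vs 'l' match
pos 2: 'z' vs 'z' match
pos 3: 'i' vs 'i' match
pos 4: 's' vs 'w' differ -> stop
Longest common prefix: "glzi" (length 4)


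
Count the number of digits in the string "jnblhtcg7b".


Input string: 'jnblhtcg7b'
Operation: count digit characters (0-9)
Scan: 'j', 'n', 'b', 'l', 'h', 't', 'c', 'g', '7'(digit), 'b'
Digits found: 1
Result: 1


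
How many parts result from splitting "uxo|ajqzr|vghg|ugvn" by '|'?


Input string: 'uxo|ajqzr|vghg|ugvn'
Delimiter: '|'
Split result: 'uxo', 'ajqzr', 'vghg', 'ugvn'
Number of parts: 4


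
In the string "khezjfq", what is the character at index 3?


Input string: 'khezjfq'
Operation: get character at index 3
Index mapping: s[0]='k', s[1]='h', s[2]='e', s[3]='z'
Result: 'z'


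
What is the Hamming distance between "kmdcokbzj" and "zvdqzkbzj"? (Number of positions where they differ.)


String 1: 'kmdcokbzj'
String 2: 'zvdqzkbzj'
Compare each position: pos 0: 'k'!='z', pos 1: 'm'!='v', pos 2: 'd'=='d', pos 3: 'c'!='q', pos 4: 'o'!='z', pos 5: 'k'=='k', pos 6: 'b'=='b', pos 7: 'z'=='z', pos 8: 'j'=='j'
Differing positions: 4
Hamming distance: 4


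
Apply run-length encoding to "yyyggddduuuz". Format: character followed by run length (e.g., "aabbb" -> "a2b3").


Input: 'yyyggddduuuz'
Operation: identify consecutive runs
Runs: 'yyy' -> y3, 'gg' -> g2, 'ddd' -> d3, 'uuu' -> u3, 'z' -> z1
Encoded: y3g2d3u3z1


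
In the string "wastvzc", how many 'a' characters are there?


Input string: 'wastvzc'
Target character: 'a'
Scan each position: s[1]='a'
Matches found at indices: 1
Total: 1


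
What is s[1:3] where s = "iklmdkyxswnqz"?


Input string: 'iklmdkyxswnqz'
Operation: slice [1:3]
Extract characters: s[1]='k', s[2]='l'
Result: kl


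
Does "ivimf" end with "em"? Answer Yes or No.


Input string: 'ivimf'
Suffix to check: 'em'
Last 2 characters of input: 'mf'
Match: False
Result: No


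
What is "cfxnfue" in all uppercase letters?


Input string: 'cfxnfue'
Operation: convert each letter to uppercase
Mapping: 'c'->'C', 'f'->'F', 'x'->'X', 'n'->'N', 'f'->'F', 'u'->'U', 'e'->'E'
Result: CFXNFUE


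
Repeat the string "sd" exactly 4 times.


Input string: 'sd'
Operation: repeat 4 times
Concatenation: 'sd' + 'sd' + 'sd' + 'sd'
Result: sdsdsdsd


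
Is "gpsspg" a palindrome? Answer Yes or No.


Input string: 'gpsspg'
Reversed: 'gpsspg'
Compare pairs: s[0]='g' vs s[5]='g' (match), s[1]='p' vs s[4]='p' (match), s[2]='s' vs s[3]='s' (match)
Palindrome: Yes


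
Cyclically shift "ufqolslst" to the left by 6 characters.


Input: 'ufqolslst', shift = 6
Operation: split at index 6 and swap parts
Front part s[0:6] = 'ufqols'
Back part s[6:] = 'lst'
Rotated = back + front = 'lst' + 'ufqols'
Result: lstufqols


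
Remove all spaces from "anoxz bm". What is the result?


Input string: 'anoxz bm'
Operation: remove all spaces
Words: 'anoxz', 'bm'
Join without spaces: anoxzbm


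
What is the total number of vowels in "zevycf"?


Input string: 'zevycf'
Operation: count vowels (a, e, i, o, u)
Scan: s[0]='z', s[1]='e' (vowel), s[2]='v', s[3]='y', s[4]='c', s[5]='f'
Vowels found: 1
Result: 1


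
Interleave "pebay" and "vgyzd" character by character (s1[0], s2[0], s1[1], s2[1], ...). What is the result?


String 1: 'pebay'
String 2: 'vgyzd'
Operation: alternate characters
Pairs: 'p'+'v', 'e'+'g', 'b'+'y', 'a'+'z', 'y'+'d'
Result: pvegbyazyd


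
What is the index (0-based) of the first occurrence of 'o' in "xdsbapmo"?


Input string: 'xdsbapmo'
Target: 'o'
Scanning left to right: s[0]='x', s[1]='d', s[2]='s', s[3]='b', s[4]='a', s[5]='p', s[6]='m', s[7]='o'
First match at index: 7


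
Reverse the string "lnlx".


Input string: 'lnlx'
Operation: reverse character order
Original order: 'l' -> 'n' -> 'l' -> 'x'
Reversed order: 'x' -> 'l' -> 'n' -> 'l'
Result: xlnl


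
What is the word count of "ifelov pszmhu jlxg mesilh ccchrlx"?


Input string: 'ifelov pszmhu jlxg mesilh ccchrlx'
Operation: split by spaces
Words found: 'ifelov', 'pszmhu', 'jlxg', 'mesilh', 'ccchrlx'
Word count: 5


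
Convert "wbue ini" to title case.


Input string: 'wbue ini'
Operation: capitalize first letter of each word
Word transformations: 'wbue'->'Wbue', 'ini'->'Ini'
Result: Wbue Ini


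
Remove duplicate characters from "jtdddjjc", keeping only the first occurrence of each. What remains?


Input: 'jtdddjjc'
Operation: keep first occurrence of each character
Scan: s[0]='j' new -> keep; s[1]='t' new -> keep; s[2]='d' new -> keep; s[3]='d' seen -> skip; s[4]='d' seen -> skip; s[5]='j' seen -> skip; s[6]='j' seen -> skip; s[7]='c' new -> keep
Result: jtdc


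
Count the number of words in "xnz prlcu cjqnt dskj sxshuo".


Input string: 'xnz prlcu cjqnt dskj sxshuo'
Operation: split by spaces
Words found: 'xnz', 'prlcu', 'cjqnt', 'dskj', 'sxshuo'
Word count: 5


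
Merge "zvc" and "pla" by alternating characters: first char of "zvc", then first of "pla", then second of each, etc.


String 1: 'zvc'
String 2: 'pla'
Operation: alternate characters
Pairs: 'z'+'p', 'v'+'l', 'c'+'a'
Result: zpvlca


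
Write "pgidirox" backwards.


Input string: 'pgidirox'
Operation: reverse character order
Original order: 'p' -> 'g' -> 'i' -> 'd' -> 'i' -> 'r' -> 'o' -> 'x'
Reversed order: 'x' -> 'o' -> 'r' -> 'i' -> 'd' -> 'i' -> 'g' -> 'p'
Result: xoridigp


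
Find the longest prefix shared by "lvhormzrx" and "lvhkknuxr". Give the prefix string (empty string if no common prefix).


String 1: 'lvhormzrx'
String 2: 'lvhkknuxr'
Compare position by position:
pos 0: 'l' vs 'l' match
pos 1: 'v' vs 'v' match
pos 2: 'h' vs 'h' match
pos 3: 'o' vs 'k' differ -> stop
Longest common prefix: "lvh" (length 3)


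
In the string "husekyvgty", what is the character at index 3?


Input string: 'husekyvgty'
Operation: get character at index 3
Index mapping: s[0]='h', s[1]='u', s[2]='s', s[3]='e'
Result: 'e'


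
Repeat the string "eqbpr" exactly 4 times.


Input string: 'eqbpr'
Operation: repeat 4 times
Concatenation: 'eqbpr' + 'eqbpr' + 'eqbpr' + 'eqbpr'
Result: eqbpreqbpreqbpreqbpr


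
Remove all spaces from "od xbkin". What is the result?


Input string: 'od xbkin'
Operation: remove all spaces
Words: 'od', 'xbkin'
Join without spaces: odxbkin


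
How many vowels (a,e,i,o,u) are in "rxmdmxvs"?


Input string: 'rxmdmxvs'
Operation: count vowels (a, e, i, o, u)
Scan: s[0]='r', s[1]='x', s[2]='m', s[3]='d', s[4]='m', s[5]='x', s[6]='v', s[7]='s'
Vowels found: 0
Result: 0


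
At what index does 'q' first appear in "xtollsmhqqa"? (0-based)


Input string: 'xtollsmhqqa'
Target: 'q'
Scanning left to right: s[0]='x', s[1]='t', s[2]='o', s[3]='l', s[4]='l', s[5]='s', s[6]='m', s[7]='h', s[8]='q'
First match at index: 8


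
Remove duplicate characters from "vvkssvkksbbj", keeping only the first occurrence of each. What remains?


Input: 'vvkssvkksbbj'
Operation: keep first occurrence of each character
Scan: s[0]='v' new -> keep; s[1]='v' seen -> skip; s[2]='k' new -> keep; s[3]='s' new -> keep; s[4]='s' seen -> skip; s[5]='v' seen -> skip; s[6]='k' seen -> skip; s[7]='k' seen -> skip; s[8]='s' seen -> skip; s[9]='b' new -> keep; s[10]='b' seen -> skip; s[11]='j' new -> keep
Result: vksbj


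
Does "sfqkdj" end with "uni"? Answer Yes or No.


Input string: 'sfqkdj'
Suffix to check: 'uni'
Last 3 characters of input: 'kdj'
Match: False
Result: No


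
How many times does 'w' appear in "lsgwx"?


Input string: 'lsgwx'
Target character: 'w'
Scan each position: s[3]='w'
Matches found at indices: 3
Total: 1


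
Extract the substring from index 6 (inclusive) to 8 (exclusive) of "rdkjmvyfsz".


Input string: 'rdkjmvyfsz'
Operation: slice [6:8]
Extract characters: s[6]='y', s[7]='f'
Result: yf


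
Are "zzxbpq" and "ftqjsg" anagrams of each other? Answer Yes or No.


String 1: 'zzxbpq' -> sorted: 'bpqxzz'
String 2: 'ftqjsg' -> sorted: 'fgjqst'
Compare sorted forms: 'bpqxzz' != 'fgjqst'
Anagram: No


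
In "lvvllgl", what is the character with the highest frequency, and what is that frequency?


Input: 'lvvllgl'
Operation: tally each character
Counts: 'g':1, 'l':4, 'v':2
Maximum: 'l' appears 4 times


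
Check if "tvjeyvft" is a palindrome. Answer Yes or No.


Input string: 'tvjeyvft'
Reversed: 'tfvyejvt'
Compare pairs: s[0]='t' vs s[7]='t' (match), s[1]='v' vs s[6]='f' (mismatch), s[2]='j' vs s[5]='v' (mismatch), s[3]='e' vs s[4]='y' (mismatch)
Palindrome: No


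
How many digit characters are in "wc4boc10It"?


Input string: 'wc4boc10It'
Operation: count digit characters (0-9)
Scan: 'w', 'c', '4'(digit), 'b', 'o', 'c', '1'(digit), '0'(digit), 'I', 't'
Digits found: 3
Result: 3


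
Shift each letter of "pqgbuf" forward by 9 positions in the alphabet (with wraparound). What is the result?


Input: 'pqgbuf', shift = 9
Operation: for each letter, (position + 9) mod 26
Mapping: 'p'(15+9=24)->'y', 'q'(16+9=25)->'z', 'g'(6+9=15)->'p', 'b'(1+9=10)->'k', 'u'(20+9=29, 29 mod 26=3)->'d', 'f'(5+9=14)->'o'
Result: yzpkdo


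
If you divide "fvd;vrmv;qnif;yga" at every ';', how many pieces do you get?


Input string: 'fvd;vrmv;qnif;yga'
Delimiter: ';'
Split result: 'fvd', 'vrmv', 'qnif', 'yga'
Number of parts: 4


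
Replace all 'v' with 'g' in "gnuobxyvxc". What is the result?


Input string: 'gnuobxyvxc'
Operation: replace 'v' with 'g'
Positions of 'v': 7
After replacement: gnuobxygxc


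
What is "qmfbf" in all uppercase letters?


Input string: 'qmfbf'
Operation: convert each letter to uppercase
Mapping: 'q'->'Q', 'm'->'M', 'f'->'F', 'b'->'B', 'f'->'F'
Result: QMFBF


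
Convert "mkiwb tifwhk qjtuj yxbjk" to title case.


Input string: 'mkiwb tifwhk qjtuj yxbjk'
Operation: capitalize first letter of each word
Word transformations: 'mkiwb'->'Mkiwb', 'tifwhk'->'Tifwhk', 'qjtuj'->'Qjtuj', 'yxbjk'->'Yxbjk'
Result: Mkiwb Tifwhk Qjtuj Yxbjk


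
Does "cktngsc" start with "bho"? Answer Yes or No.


Input string: 'cktngsc'
Prefix to check: 'bho'
First 3 characters of input: 'ckt'
Match: False
Result: No


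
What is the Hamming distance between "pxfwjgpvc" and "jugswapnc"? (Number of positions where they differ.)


String 1: 'pxfwjgpvc'
String 2: 'jugswapnc'
Compare each position: pos 0: 'p'!='j', pos 1: 'x'!='u', pos 2: 'f'!='g', pos 3: 'w'!='s', pos 4: 'j'!='w', pos 5: 'g'!='a', pos 6: 'p'=='p', pos 7: 'v'!='n', pos 8: 'c'=='c'
Differing positions: 7
Hamming distance: 7


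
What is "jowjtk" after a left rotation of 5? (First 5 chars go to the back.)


Input: 'jowjtk', shift = 5
Operation: split at index 5 and swap parts
Front part s[0:5] = 'jowjt'
Back part s[5:] = 'k'
Rotated = back + front = 'k' + 'jowjt'
Result: kjowjt


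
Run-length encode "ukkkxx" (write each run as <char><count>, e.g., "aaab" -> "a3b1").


Input: 'ukkkxx'
Operation: identify consecutive runs
Runs: 'u' -> u1, 'kkk' -> k3, 'xx' -> x2
Encoded: u1k3x2


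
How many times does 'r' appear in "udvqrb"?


Input string: 'udvqrb'
Target character: 'r'
Scan each position: s[4]='r'
Matches found at indices: 4
Total: 1


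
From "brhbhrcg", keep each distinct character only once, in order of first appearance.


Input: 'brhbhrcg'
Operation: keep first occurrence of each character
Scan: s[0]='b' new -> keep; s[1]='r' new -> keep; s[2]='h' new -> keep; s[3]='b' seen -> skip; s[4]='h' seen -> skip; s[5]='r' seen -> skip; s[6]='c' new -> keep; s[7]='g' new -> keep
Result: brhcg


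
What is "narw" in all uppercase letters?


Input string: 'narw'
Operation: convert each letter to uppercase
Mapping: 'n'->'N', 'a'->'A', 'r'->'R', 'w'->'W'
Result: NARW


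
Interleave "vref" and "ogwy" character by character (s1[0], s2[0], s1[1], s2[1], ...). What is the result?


String 1: 'vref'
String 2: 'ogwy'
Operation: alternate characters
Pairs: 'v'+'o', 'r'+'g', 'e'+'w', 'f'+'y'
Result: vorgewfy


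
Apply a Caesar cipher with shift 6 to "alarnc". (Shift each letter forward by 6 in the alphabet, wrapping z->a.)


Input: 'alarnc', shift = 6
Operation: for each letter, (position + 6) mod 26
Mapping: 'a'(0+6=6)->'g', 'l'(11+6=17)->'r', 'a'(0+6=6)->'g', 'r'(17+6=23)->'x', 'n'(13+6=19)->'t', 'c'(2+6=8)->'i'
Result: grgxti


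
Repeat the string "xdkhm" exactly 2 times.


Input string: 'xdkhm'
Operation: repeat 2 times
Concatenation: 'xdkhm' + 'xdkhm'
Result: xdkhmxdkhm


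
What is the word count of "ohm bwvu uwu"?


Input string: 'ohm bwvu uwu'
Operation: split by spaces
Words found: 'ohm', 'bwvu', 'uwu'
Word count: 3


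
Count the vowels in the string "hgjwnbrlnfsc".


Input string: 'hgjwnbrlnfsc'
Operation: count vowels (a, e, i, o, u)
Scan: s[0]='h', s[1]='g', s[2]='j', s[3]='w', s[4]='n', s[5]='b', s[6]='r', s[7]='l', s[8]='n', s[9]='f', s[10]='s', s[11]='c'
Vowels found: 0
Result: 0


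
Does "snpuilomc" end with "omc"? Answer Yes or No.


Input string: 'snpuilomc'
Suffix to check: 'omc'
Last 3 characters of input: 'omc'
Match: True
Result: Yes


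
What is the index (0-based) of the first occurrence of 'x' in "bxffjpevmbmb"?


Input string: 'bxffjpevmbmb'
Target: 'x'
Scanning left to right: s[0]='b', s[1]='x'
First match at index: 1


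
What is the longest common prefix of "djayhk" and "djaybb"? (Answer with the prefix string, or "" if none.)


String 1: 'djayhk'
String 2: 'djaybb'
Compare position by position:
pos 0: 'd' vs 'd' match
pos 1: 'j' vs 'j' match
pos 2: 'a' vs 'a' match
pos 3: 'y' vs 'y' match
pos 4: 'h' vs 'b' differ -> stop
Longest common prefix: "djay" (length 4)


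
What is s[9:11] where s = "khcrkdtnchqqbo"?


Input string: 'khcrkdtnchqqbo'
Operation: slice [9:11]
Extract characters: s[9]='h', s[10]='q'
Result: hq


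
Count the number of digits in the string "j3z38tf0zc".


Input string: 'j3z38tf0zc'
Operation: count digit characters (0-9)
Scan: 'j', '3'(digit), 'z', '3'(digit), '8'(digit), 't', 'f', '0'(digit), 'z', 'c'
Digits found: 4
Result: 4


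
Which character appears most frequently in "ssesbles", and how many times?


Input: 'ssesbles'
Operation: tally each character
Counts: 'b':1, 'e':2, 'l':1, 's':4
Maximum: 's' appears 4 times


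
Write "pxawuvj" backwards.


Input string: 'pxawuvj'
Operation: reverse character order
Original order: 'p' -> 'x' -> 'a' -> 'w' -> 'u' -> 'v' -> 'j'
Reversed order: 'j' -> 'v' -> 'u' -> 'w' -> 'a' -> 'x' -> 'p'
Result: jvuwaxp


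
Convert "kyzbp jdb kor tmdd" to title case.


Input string: 'kyzbp jdb kor tmdd'
Operation: capitalize first letter of each word
Word transformations: 'kyzbp'->'Kyzbp', 'jdb'->'Jdb', 'kor'->'Kor', 'tmdd'->'Tmdd'
Result: Kyzbp Jdb Kor Tmdd


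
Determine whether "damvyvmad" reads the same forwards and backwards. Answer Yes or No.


Input string: 'damvyvmad'
Reversed: 'damvyvmad'
Compare pairs: s[0]='d' vs s[8]='d' (match), s[1]='a' vs s[7]='a' (match), s[2]='m' vs s[6]='m' (match), s[3]='v' vs s[5]='v' (match)
Palindrome: Yes


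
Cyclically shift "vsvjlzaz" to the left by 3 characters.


Input: 'vsvjlzaz', shift = 3
Operation: split at index 3 and swap parts
Front part s[0:3] = 'vsv'
Back part s[3:] = 'jlzaz'
Rotated = back + front = 'jlzaz' + 'vsv'
Result: jlzazvsv


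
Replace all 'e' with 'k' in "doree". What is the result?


Input string: 'doree'
Operation: replace 'e' with 'k'
Positions of 'e': 3, 4
After replacement: dorkk


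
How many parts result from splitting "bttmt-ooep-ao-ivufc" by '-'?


Input string: 'bttmt-ooep-ao-ivufc'
Delimiter: '-'
Split result: 'bttmt', 'ooep', 'ao', 'ivufc'
Number of parts: 4


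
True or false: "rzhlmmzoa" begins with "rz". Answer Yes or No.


Input string: 'rzhlmmzoa'
Prefix to check: 'rz'
First 2 characters of input: 'rz'
Match: True
Result: Yes


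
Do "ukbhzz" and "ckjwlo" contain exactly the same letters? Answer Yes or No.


String 1: 'ukbhzz' -> sorted: 'bhkuzz'
String 2: 'ckjwlo' -> sorted: 'cjklow'
Compare sorted forms: 'bhkuzz' != 'cjklow'
Anagram: No


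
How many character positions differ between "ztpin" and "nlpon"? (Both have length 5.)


String 1: 'ztpin'
String 2: 'nlpon'
Compare each position: pos 0: 'z'!='n', pos 1: 't'!='l', pos 2: 'p'=='p', pos 3: 'i'!='o', pos 4: 'n'=='n'
Differing positions: 3
Hamming distance: 3


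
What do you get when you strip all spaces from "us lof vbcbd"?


Input string: 'us lof vbcbd'
Operation: remove all spaces
Words: 'us', 'lof', 'vbcbd'
Join without spaces: uslofvbcbd


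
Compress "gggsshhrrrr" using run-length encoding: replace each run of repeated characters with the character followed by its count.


Input: 'gggsshhrrrr'
Operation: identify consecutive runs
Runs: 'ggg' -> g3, 'ss' -> s2, 'hh' -> h2, 'rrrr' -> r4
Encoded: g3s2h2r4


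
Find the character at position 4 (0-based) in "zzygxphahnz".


Input string: 'zzygxphahnz'
Operation: get character at index 4
Index mapping: s[0]='z', s[1]='z', s[2]='y', s[3]='g', s[4]='x'
Result: 'x'


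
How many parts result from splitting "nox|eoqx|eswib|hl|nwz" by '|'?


Input string: 'nox|eoqx|eswib|hl|nwz'
Delimiter: '|'
Split result: 'nox', 'eoqx', 'eswib', 'hl', 'nwz'
Number of parts: 5


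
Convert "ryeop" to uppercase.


Input string: 'ryeop'
Operation: convert each letter to uppercase
Mapping: 'r'->'R', 'y'->'Y', 'e'->'E', 'o'->'O', 'p'->'P'
Result: RYEOP


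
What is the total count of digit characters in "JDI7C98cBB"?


Input string: 'JDI7C98cBB'
Operation: count digit characters (0-9)
Scan: 'J', 'D', 'I', '7'(digit), 'C', '9'(digit), '8'(digit), 'c', 'B', 'B'
Digits found: 3
Result: 3


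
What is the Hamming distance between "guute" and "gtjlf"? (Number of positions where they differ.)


String 1: 'guute'
String 2: 'gtjlf'
Compare each position: pos 0: 'g'=='g', pos 1: 'u'!='t', pos 2: 'u'!='j', pos 3: 't'!='l', pos 4: 'e'!='f'
Differing positions: 4
Hamming distance: 4


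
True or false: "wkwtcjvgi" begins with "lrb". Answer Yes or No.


Input string: 'wkwtcjvgi'
Prefix to check: 'lrb'
First 3 characters of input: 'wkw'
Match: False
Result: No


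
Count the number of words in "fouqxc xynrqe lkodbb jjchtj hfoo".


Input string: 'fouqxc xynrqe lkodbb jjchtj hfoo'
Operation: split by spaces
Words found: 'fouqxc', 'xynrqe', 'lkodbb', 'jjchtj', 'hfoo'
Word count: 5


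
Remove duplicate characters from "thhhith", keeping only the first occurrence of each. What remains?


Input: 'thhhith'
Operation: keep first occurrence of each character
Scan: s[0]='t' new -> keep; s[1]='h' new -> keep; s[2]='h' seen -> skip; s[3]='h' seen -> skip; s[4]='i' new -> keep; s[5]='t' seen -> skip; s[6]='h' seen -> skip
Result: thi


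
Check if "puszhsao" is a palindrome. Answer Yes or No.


Input string: 'puszhsao'
Reversed: 'oashzsup'
Compare pairs: s[0]='p' vs s[7]='o' (mismatch), s[1]='u' vs s[6]='a' (mismatch), s[2]='s' vs s[5]='s' (match), s[3]='z' vs s[4]='h' (mismatch)
Palindrome: No


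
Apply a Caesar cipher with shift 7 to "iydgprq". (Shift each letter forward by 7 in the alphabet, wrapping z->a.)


Input: 'iydgprq', shift = 7
Operation: for each letter, (position + 7) mod 26
Mapping: 'i'(8+7=15)->'p', 'y'(24+7=31, 31 mod 26=5)->'f', 'd'(3+7=10)->'k', 'g'(6+7=13)->'n', 'p'(15+7=22)->'w', 'r'(17+7=24)->'y', 'q'(16+7=23)->'x'
Result: pfknwyx


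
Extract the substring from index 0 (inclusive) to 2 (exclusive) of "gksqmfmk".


Input string: 'gksqmfmk'
Operation: slice [0:2]
Extract characters: s[0]='g', s[1]='k'
Result: gk


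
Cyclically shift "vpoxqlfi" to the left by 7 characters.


Input: 'vpoxqlfi', shift = 7
Operation: split at index 7 and swap parts
Front part s[0:7] = 'vpoxqlf'
Back part s[7:] = 'i'
Rotated = back + front = 'i' + 'vpoxqlf'
Result: ivpoxqlf


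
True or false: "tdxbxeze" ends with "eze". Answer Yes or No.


Input string: 'tdxbxeze'
Suffix to check: 'eze'
Last 3 characters of input: 'eze'
Match: True
Result: Yes


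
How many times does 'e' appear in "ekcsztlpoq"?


Input string: 'ekcsztlpoq'
Target character: 'e'
Scan each position: s[0]='e'
Matches found at indices: 0
Total: 1


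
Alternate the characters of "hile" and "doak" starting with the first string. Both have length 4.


String 1: 'hile'
String 2: 'doak'
Operation: alternate characters
Pairs: 'h'+'d', 'i'+'o', 'l'+'a', 'e'+'k'
Result: hdiolaek


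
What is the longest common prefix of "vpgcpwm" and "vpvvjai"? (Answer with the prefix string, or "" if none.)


String 1: 'vpgcpwm'
String 2: 'vpvvjai'
Compare position by position:
pos 0: 'v' vs 'v' match
pos 1: 'p' vs 'p' match
pos 2: 'g' vs 'v' differ -> stop
Longest common prefix: "vp" (length 2)


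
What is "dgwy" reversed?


Input string: 'dgwy'
Operation: reverse character order
Original order: 'd' -> 'g' -> 'w' -> 'y'
Reversed order: 'y' -> 'w' -> 'g' -> 'd'
Result: ywgd


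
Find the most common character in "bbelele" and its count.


Input: 'bbelele'
Operation: tally each character
Counts: 'b':2, 'e':3, 'l':2
Maximum: 'e' appears 3 times


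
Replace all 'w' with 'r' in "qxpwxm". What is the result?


Input string: 'qxpwxm'
Operation: replace 'w' with 'r'
Positions of 'w': 3
After replacement: qxprxm


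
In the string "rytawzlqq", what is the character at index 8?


Input string: 'rytawzlqq'
Operation: get character at index 8
Index mapping: s[0]='r', s[1]='y', s[2]='t', s[3]='a', s[4]='w', s[5]='z', s[6]='l', s[7]='q', s[8]='q'
Result: 'q'


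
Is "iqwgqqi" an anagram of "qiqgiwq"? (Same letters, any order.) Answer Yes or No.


String 1: 'qiqgiwq' -> sorted: 'giiqqqw'
String 2: 'iqwgqqi' -> sorted: 'giiqqqw'
Compare sorted forms: 'giiqqqw' == 'giiqqqw'
Anagram: Yes


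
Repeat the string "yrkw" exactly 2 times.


Input string: 'yrkw'
Operation: repeat 2 times
Concatenation: 'yrkw' + 'yrkw'
Result: yrkwyrkw


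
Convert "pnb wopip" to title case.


Input string: 'pnb wopip'
Operation: capitalize first letter of each word
Word transformations: 'pnb'->'Pnb', 'wopip'->'Wopip'
Result: Pnb Wopip


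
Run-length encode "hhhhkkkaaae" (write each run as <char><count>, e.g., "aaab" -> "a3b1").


Input: 'hhhhkkkaaae'
Operation: identify consecutive runs
Runs: 'hhhh' -> h4, 'kkk' -> k3, 'aaa' -> a3, 'e' -> e1
Encoded: h4k3a3e1


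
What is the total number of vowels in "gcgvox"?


Input string: 'gcgvox'
Operation: count vowels (a, e, i, o, u)
Scan: s[0]='g', s[1]='c', s[2]='g', s[3]='v', s[4]='o' (vowel), s[5]='x'
Vowels found: 1
Result: 1


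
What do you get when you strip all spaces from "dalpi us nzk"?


Input string: 'dalpi us nzk'
Operation: remove all spaces
Words: 'dalpi', 'us', 'nzk'
Join without spaces: dalpiusnzk


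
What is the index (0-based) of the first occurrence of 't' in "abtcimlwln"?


Input string: 'abtcimlwln'
Target: 't'
Scanning left to right: s[0]='a', s[1]='b', s[2]='t'
First match at index: 2


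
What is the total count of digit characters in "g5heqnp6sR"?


Input string: 'g5heqnp6sR'
Operation: count digit characters (0-9)
Scan: 'g', '5'(digit), 'h', 'e', 'q', 'n', 'p', '6'(digit), 's', 'R'
Digits found: 2
Result: 2


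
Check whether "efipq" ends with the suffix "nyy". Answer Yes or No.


Input string: 'efipq'
Suffix to check: 'nyy'
Last 3 characters of input: 'ipq'
Match: False
Result: No


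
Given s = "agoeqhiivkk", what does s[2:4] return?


Input string: 'agoeqhiivkk'
Operation: slice [2:4]
Extract characters: s[2]='o', s[3]='e'
Result: oe


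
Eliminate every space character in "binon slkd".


Input string: 'binon slkd'
Operation: remove all spaces
Words: 'binon', 'slkd'
Join without spaces: binonslkd


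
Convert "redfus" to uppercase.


Input string: 'redfus'
Operation: convert each letter to uppercase
Mapping: 'r'->'R', 'e'->'E', 'd'->'D', 'f'->'F', 'u'->'U', 's'->'S'
Result: REDFUS


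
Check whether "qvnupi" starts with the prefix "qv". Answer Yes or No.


Input string: 'qvnupi'
Prefix to check: 'qv'
First 2 characters of input: 'qv'
Match: True
Result: Yes


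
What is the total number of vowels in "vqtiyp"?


Input string: 'vqtiyp'
Operation: count vowels (a, e, i, o, u)
Scan: s[0]='v', s[1]='q', s[2]='t', s[3]='i' (vowel), s[4]='y', s[5]='p'
Vowels found: 1
Result: 1


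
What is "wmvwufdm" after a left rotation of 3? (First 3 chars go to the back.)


Input: 'wmvwufdm', shift = 3
Operation: split at index 3 and swap parts
Front part s[0:3] = 'wmv'
Back part s[3:] = 'wufdm'
Rotated = back + front = 'wufdm' + 'wmv'
Result: wufdmwmv
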